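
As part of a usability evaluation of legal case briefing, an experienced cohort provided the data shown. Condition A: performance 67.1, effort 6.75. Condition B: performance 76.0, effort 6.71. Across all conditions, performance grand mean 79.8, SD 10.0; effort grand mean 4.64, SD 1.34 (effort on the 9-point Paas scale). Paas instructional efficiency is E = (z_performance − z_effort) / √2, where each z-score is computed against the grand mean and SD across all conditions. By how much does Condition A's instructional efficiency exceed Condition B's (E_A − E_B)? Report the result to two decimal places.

Condition A: z_P = (67.1 − 79.8)/10.0 = -1.2700; z_E = (6.75 − 4.64)/1.34 = 1.5746; E_A = (-1.2700 − 1.5746)/√2 = -2.0114.
Condition B: z_P = (76.0 − 79.8)/10.0 = -0.3800; z_E = (6.71 − 4.64)/1.34 = 1.5448; E_B = (-0.3800 − 1.5448)/√2 = -1.3610.
E_A − E_B = -2.0114 − (-1.3610) = -0.6504 ≈ -0.65.

-0.65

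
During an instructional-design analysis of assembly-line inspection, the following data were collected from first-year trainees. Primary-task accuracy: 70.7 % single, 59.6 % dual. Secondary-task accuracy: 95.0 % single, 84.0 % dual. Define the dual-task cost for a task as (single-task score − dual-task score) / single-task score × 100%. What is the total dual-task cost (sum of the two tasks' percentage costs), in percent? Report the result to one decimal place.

27.3

Primary cost = (70.7 − 59.6) / 70.7 × 100% = 15.7001%.
Secondary cost = (95.0 − 84.0) / 95.0 × 100% = 11.5789%.
Total = 15.7001% + 11.5789% = 27.2790% ≈ 27.3%.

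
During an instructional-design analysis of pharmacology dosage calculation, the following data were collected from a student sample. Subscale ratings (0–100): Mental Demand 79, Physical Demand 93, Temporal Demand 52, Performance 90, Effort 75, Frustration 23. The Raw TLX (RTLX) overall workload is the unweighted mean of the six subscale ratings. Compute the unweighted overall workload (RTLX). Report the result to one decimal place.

68.7

Sum of ratings = 79 + 93 + 52 + 90 + 75 + 23 = 412.
RTLX = 412 / 6 = 68.6667 ≈ 68.7.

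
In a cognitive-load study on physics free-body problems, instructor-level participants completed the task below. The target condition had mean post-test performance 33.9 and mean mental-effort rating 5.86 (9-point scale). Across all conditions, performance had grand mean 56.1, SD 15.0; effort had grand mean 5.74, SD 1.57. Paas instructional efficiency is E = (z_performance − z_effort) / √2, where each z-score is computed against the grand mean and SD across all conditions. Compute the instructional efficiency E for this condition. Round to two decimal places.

z_performance = (33.9 − 56.1) / 15.0 = -22.2000 / 15.0 = -1.4800.
z_effort = (5.86 − 5.74) / 1.57 = 0.1200 / 1.57 = 0.0764.
z_P − z_E = -1.4800 − 0.0764 = -1.5564.
E = -1.5564 / √2 = -1.5564 / 1.41421 = -1.1005 ≈ -1.10.

-1.10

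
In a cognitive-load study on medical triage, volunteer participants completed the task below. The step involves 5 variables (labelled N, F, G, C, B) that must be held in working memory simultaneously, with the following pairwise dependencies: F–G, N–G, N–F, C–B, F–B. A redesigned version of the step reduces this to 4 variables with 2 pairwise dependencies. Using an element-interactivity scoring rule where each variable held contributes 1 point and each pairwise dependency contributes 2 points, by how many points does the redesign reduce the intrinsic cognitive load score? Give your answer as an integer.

Original: 5 × 1 + 5 × 2 = 5 + 10 = 15.
Redesigned: 4 × 1 + 2 × 2 = 4 + 4 = 8.
Reduction = 15 − 8 = 7.

7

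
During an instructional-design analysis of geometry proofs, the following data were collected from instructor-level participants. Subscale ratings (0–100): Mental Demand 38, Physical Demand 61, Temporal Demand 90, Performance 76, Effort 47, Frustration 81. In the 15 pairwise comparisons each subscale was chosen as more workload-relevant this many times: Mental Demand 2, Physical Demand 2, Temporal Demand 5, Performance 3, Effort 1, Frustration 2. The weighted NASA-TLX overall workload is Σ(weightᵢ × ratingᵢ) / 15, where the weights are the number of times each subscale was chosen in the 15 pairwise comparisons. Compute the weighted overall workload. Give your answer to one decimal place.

The tallies are the weights (they sum to 15).
Weighted sum = 2·38 + 2·61 + 5·90 + 3·76 + 1·47 + 2·81
            = 76 + 122 + 450 + 228 + 47 + 162 = 1085.
Overall workload = 1085 / 15 = 72.3333 ≈ 72.3.

72.3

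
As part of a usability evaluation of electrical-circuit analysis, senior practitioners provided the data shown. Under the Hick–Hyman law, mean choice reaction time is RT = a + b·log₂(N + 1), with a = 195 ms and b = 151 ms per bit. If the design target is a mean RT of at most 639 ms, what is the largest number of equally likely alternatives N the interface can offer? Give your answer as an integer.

Set 195 + 151·log₂(N + 1) ≤ 639.
log₂(N + 1) ≤ (639 − 195) / 151 = 2.9404.
N + 1 ≤ 2^2.9404 = 7.6762.
N ≤ 6.6762, so the largest integer N is 6.

6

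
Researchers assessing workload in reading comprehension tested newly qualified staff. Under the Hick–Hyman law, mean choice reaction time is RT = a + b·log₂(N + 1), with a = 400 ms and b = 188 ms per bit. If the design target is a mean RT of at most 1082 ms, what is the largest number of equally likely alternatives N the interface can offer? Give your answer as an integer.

11

Set 400 + 188·log₂(N + 1) ≤ 1082.
log₂(N + 1) ≤ (1082 − 400) / 188 = 3.6277.
N + 1 ≤ 2^3.6277 = 12.3608.
N ≤ 11.3608, so the largest integer N is 11.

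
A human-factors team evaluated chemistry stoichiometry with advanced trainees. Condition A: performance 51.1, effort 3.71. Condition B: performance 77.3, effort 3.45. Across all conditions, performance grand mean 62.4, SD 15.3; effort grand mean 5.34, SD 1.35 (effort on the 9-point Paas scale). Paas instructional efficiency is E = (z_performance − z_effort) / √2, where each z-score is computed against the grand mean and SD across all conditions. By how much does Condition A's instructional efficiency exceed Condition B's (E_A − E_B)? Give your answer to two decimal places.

Condition A: z_P = (51.1 − 62.4)/15.3 = -0.7386; z_E = (3.71 − 5.34)/1.35 = -1.2074; E_A = (-0.7386 − (-1.2074))/√2 = 0.3315.
Condition B: z_P = (77.3 − 62.4)/15.3 = 0.9739; z_E = (3.45 − 5.34)/1.35 = -1.4000; E_B = (0.9739 − (-1.4000))/√2 = 1.6786.
E_A − E_B = 0.3315 − 1.6786 = -1.3471 ≈ -1.35.

-1.35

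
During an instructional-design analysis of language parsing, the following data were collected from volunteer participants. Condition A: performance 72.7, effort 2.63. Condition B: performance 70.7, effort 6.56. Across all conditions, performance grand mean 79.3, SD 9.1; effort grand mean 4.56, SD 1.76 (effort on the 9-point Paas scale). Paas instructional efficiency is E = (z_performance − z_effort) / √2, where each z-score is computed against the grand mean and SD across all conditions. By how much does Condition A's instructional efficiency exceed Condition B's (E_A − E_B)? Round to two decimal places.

1.73

Condition A: z_P = (72.7 − 79.3)/9.1 = -0.7253; z_E = (2.63 − 4.56)/1.76 = -1.0966; E_A = (-0.7253 − (-1.0966))/√2 = 0.2625.
Condition B: z_P = (70.7 − 79.3)/9.1 = -0.9451; z_E = (6.56 − 4.56)/1.76 = 1.1364; E_B = (-0.9451 − 1.1364)/√2 = -1.4718.
E_A − E_B = 0.2625 − (-1.4718) = 1.7343 ≈ 1.73.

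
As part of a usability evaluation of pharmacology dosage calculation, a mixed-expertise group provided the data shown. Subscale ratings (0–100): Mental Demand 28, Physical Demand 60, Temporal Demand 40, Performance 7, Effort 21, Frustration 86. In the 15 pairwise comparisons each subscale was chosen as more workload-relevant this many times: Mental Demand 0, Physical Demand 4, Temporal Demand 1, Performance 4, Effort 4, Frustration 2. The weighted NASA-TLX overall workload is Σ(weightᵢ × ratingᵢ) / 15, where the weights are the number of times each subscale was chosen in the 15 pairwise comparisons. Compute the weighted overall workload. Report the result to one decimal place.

37.6

The tallies are the weights (they sum to 15).
Weighted sum = 0·28 + 4·60 + 1·40 + 4·7 + 4·21 + 2·86
            = 0 + 240 + 40 + 28 + 84 + 172 = 564.
Overall workload = 564 / 15 = 37.6000 ≈ 37.6.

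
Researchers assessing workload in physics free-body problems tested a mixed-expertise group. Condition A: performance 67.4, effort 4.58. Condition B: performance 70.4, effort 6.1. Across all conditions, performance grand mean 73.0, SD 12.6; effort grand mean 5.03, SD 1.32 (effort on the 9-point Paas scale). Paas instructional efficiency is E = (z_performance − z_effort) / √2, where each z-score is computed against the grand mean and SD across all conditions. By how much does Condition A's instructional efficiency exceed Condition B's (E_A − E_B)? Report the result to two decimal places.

Condition A: z_P = (67.4 − 73.0)/12.6 = -0.4444; z_E = (4.58 − 5.03)/1.32 = -0.3409; E_A = (-0.4444 − (-0.3409))/√2 = -0.0732.
Condition B: z_P = (70.4 − 73.0)/12.6 = -0.2063; z_E = (6.1 − 5.03)/1.32 = 0.8106; E_B = (-0.2063 − 0.8106)/√2 = -0.7191.
E_A − E_B = -0.0732 − (-0.7191) = 0.6459 ≈ 0.65.

0.65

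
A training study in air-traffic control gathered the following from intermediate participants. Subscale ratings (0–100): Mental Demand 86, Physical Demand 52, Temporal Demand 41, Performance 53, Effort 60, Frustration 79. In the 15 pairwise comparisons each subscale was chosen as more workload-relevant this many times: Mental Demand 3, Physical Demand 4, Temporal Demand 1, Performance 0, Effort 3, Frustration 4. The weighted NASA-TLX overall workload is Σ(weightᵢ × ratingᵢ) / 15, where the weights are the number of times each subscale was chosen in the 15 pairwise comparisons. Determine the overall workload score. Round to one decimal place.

66.9

The tallies are the weights (they sum to 15).
Weighted sum = 3·86 + 4·52 + 1·41 + 0·53 + 3·60 + 4·79
            = 258 + 208 + 41 + 0 + 180 + 316 = 1003.
Overall workload = 1003 / 15 = 66.8667 ≈ 66.9.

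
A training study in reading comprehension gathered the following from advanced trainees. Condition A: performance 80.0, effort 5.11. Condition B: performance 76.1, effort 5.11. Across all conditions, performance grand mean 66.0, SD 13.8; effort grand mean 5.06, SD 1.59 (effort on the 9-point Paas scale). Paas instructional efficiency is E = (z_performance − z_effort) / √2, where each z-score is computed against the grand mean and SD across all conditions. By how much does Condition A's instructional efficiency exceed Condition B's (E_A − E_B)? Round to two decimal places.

0.20

Condition A: z_P = (80.0 − 66.0)/13.8 = 1.0145; z_E = (5.11 − 5.06)/1.59 = 0.0314; E_A = (1.0145 − 0.0314)/√2 = 0.6952.
Condition B: z_P = (76.1 − 66.0)/13.8 = 0.7319; z_E = (5.11 − 5.06)/1.59 = 0.0314; E_B = (0.7319 − 0.0314)/√2 = 0.4953.
E_A − E_B = 0.6952 − 0.4953 = 0.1999 ≈ 0.20.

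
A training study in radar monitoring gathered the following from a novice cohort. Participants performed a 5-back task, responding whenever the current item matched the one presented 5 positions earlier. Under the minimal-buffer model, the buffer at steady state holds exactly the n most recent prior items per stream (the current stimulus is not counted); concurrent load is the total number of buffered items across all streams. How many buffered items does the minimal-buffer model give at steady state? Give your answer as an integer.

The buffer holds the 5 most recent prior items.
Steady-state concurrent load = 5 items.

5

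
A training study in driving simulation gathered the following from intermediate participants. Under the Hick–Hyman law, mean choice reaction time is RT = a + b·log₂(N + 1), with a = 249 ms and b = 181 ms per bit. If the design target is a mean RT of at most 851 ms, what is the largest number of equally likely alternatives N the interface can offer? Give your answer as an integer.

Set 249 + 181·log₂(N + 1) ≤ 851.
log₂(N + 1) ≤ (851 − 249) / 181 = 3.3260.
N + 1 ≤ 2^3.3260 = 10.0283.
N ≤ 9.0283, so the largest integer N is 9.

9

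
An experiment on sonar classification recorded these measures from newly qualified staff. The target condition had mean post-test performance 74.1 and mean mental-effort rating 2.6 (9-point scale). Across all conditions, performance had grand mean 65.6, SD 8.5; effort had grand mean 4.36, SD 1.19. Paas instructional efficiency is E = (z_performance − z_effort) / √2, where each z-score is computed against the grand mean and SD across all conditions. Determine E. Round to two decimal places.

z_performance = (74.1 − 65.6) / 8.5 = 8.5000 / 8.5 = 1.0000.
z_effort = (2.6 − 4.36) / 1.19 = -1.7600 / 1.19 = -1.4790.
z_P − z_E = 1.0000 − (-1.4790) = 2.4790.
E = 2.4790 / √2 = 2.4790 / 1.41421 = 1.7529 ≈ 1.75.

1.75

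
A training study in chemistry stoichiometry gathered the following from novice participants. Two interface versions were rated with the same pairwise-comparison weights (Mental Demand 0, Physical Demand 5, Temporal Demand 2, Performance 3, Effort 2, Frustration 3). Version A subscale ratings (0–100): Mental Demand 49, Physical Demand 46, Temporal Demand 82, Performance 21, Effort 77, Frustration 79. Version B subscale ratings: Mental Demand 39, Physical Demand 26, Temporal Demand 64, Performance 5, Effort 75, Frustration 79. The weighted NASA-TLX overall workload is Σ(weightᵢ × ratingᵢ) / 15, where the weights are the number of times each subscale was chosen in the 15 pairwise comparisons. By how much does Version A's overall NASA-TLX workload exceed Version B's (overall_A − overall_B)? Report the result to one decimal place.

Version A weighted sum = 0·49 + 5·46 + 2·82 + 3·21 + 2·77 + 3·79 = 0 + 230 + 164 + 63 + 154 + 237 = 848; overall_A = 848/15 = 56.5333.
Version B weighted sum = 0·39 + 5·26 + 2·64 + 3·5 + 2·75 + 3·79 = 0 + 130 + 128 + 15 + 150 + 237 = 660; overall_B = 660/15 = 44.0000.
Difference = 56.5333 − 44.0000 = 12.5333 ≈ 12.5.

12.5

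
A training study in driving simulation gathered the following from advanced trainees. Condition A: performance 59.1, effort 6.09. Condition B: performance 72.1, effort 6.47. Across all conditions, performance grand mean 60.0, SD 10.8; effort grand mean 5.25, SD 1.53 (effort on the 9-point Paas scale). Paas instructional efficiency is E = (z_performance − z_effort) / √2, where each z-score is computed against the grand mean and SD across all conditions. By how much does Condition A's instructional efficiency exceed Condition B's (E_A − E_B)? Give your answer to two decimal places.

-0.68

Condition A: z_P = (59.1 − 60.0)/10.8 = -0.0833; z_E = (6.09 − 5.25)/1.53 = 0.5490; E_A = (-0.0833 − 0.5490)/√2 = -0.4471.
Condition B: z_P = (72.1 − 60.0)/10.8 = 1.1204; z_E = (6.47 − 5.25)/1.53 = 0.7974; E_B = (1.1204 − 0.7974)/√2 = 0.2284.
E_A − E_B = -0.4471 − 0.2284 = -0.6755 ≈ -0.68.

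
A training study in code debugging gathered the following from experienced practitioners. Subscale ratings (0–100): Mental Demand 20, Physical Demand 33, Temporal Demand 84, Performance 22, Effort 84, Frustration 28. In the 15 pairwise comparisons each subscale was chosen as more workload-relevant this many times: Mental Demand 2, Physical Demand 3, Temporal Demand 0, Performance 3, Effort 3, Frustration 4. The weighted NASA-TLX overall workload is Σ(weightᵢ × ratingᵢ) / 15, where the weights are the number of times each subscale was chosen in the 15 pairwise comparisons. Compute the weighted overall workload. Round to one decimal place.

37.9

The tallies are the weights (they sum to 15).
Weighted sum = 2·20 + 3·33 + 0·84 + 3·22 + 3·84 + 4·28
            = 40 + 99 + 0 + 66 + 252 + 112 = 569.
Overall workload = 569 / 15 = 37.9333 ≈ 37.9.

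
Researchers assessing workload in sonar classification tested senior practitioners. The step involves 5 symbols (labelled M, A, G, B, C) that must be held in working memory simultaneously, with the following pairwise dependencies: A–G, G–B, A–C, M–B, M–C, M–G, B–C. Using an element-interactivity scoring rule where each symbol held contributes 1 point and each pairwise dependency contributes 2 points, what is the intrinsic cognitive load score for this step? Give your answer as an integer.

Count of symbols held simultaneously: 5.
Count of pairwise dependencies listed: 7.
Element contribution: 5 × 1 = 5.
Interaction contribution: 7 × 2 = 14.
Intrinsic load = 5 + 14 = 19.

19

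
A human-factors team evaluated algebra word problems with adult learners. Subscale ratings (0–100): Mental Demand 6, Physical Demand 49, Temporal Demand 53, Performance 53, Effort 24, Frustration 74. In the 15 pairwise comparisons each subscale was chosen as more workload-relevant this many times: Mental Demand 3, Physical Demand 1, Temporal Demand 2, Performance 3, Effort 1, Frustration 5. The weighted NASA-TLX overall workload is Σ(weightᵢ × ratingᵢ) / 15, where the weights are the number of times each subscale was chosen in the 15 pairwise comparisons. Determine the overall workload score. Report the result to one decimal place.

48.4

The tallies are the weights (they sum to 15).
Weighted sum = 3·6 + 1·49 + 2·53 + 3·53 + 1·24 + 5·74
            = 18 + 49 + 106 + 159 + 24 + 370 = 726.
Overall workload = 726 / 15 = 48.4000 ≈ 48.4.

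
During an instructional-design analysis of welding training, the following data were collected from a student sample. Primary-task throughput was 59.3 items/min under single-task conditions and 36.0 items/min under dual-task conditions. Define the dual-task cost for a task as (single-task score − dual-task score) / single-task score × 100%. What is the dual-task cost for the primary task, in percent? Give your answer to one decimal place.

Cost = (59.3 − 36.0) / 59.3 × 100%
     = 23.3000 / 59.3 × 100% = 39.2917%.
≈ 39.3%.

39.3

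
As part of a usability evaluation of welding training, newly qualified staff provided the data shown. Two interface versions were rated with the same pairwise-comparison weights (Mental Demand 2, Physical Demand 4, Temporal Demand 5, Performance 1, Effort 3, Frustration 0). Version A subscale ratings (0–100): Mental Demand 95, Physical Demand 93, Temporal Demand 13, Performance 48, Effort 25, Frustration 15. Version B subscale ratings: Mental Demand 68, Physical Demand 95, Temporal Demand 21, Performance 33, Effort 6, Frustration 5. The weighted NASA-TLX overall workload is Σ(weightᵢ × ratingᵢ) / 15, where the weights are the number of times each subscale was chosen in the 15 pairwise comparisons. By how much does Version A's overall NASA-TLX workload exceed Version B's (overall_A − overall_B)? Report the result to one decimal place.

5.2

Version A weighted sum = 2·95 + 4·93 + 5·13 + 1·48 + 3·25 + 0·15 = 190 + 372 + 65 + 48 + 75 + 0 = 750; overall_A = 750/15 = 50.0000.
Version B weighted sum = 2·68 + 4·95 + 5·21 + 1·33 + 3·6 + 0·5 = 136 + 380 + 105 + 33 + 18 + 0 = 672; overall_B = 672/15 = 44.8000.
Difference = 50.0000 − 44.8000 = 5.2000 ≈ 5.2.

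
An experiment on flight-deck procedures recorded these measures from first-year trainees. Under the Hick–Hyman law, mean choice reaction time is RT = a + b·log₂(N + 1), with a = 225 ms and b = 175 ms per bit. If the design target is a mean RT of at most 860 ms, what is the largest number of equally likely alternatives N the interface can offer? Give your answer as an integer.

11

Set 225 + 175·log₂(N + 1) ≤ 860.
log₂(N + 1) ≤ (860 − 225) / 175 = 3.6286.
N + 1 ≤ 2^3.6286 = 12.3685.
N ≤ 11.3685, so the largest integer N is 11.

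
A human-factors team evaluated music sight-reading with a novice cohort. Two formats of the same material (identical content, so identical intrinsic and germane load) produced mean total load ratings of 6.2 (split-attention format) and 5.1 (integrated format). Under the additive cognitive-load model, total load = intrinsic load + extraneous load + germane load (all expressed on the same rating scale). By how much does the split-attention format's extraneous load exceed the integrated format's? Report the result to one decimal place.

1.1

Intrinsic and germane load are equal across formats, so the difference in total load equals the difference in extraneous load.
Extraneous-load difference = 6.2 − 5.1 = 1.1.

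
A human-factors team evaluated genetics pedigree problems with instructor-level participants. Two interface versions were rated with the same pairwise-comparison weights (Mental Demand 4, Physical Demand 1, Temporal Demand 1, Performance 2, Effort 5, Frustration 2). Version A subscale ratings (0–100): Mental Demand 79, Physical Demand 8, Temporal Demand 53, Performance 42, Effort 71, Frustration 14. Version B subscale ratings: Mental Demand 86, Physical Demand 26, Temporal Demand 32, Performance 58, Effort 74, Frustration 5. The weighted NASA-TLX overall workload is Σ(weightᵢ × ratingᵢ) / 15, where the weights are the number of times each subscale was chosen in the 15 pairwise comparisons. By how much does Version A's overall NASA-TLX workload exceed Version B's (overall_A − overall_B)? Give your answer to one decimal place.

Version A weighted sum = 4·79 + 1·8 + 1·53 + 2·42 + 5·71 + 2·14 = 316 + 8 + 53 + 84 + 355 + 28 = 844; overall_A = 844/15 = 56.2667.
Version B weighted sum = 4·86 + 1·26 + 1·32 + 2·58 + 5·74 + 2·5 = 344 + 26 + 32 + 116 + 370 + 10 = 898; overall_B = 898/15 = 59.8667.
Difference = 56.2667 − 59.8667 = -3.6000 ≈ -3.6.

-3.6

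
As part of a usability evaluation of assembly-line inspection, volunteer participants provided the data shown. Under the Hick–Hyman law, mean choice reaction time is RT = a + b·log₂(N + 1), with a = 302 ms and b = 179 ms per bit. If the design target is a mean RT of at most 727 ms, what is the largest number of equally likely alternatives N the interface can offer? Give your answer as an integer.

Set 302 + 179·log₂(N + 1) ≤ 727.
log₂(N + 1) ≤ (727 − 302) / 179 = 2.3743.
N + 1 ≤ 2^2.3743 = 5.1848.
N ≤ 4.1848, so the largest integer N is 4.

4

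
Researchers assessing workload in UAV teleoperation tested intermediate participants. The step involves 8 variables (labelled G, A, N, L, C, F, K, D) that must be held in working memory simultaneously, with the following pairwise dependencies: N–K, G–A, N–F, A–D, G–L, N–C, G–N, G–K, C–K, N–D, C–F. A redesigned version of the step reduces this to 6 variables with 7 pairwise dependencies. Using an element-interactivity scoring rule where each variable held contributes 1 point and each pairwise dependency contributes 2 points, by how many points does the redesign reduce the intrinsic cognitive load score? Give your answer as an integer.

Original: 8 × 1 + 11 × 2 = 8 + 22 = 30.
Redesigned: 6 × 1 + 7 × 2 = 6 + 14 = 20.
Reduction = 30 − 20 = 10.

10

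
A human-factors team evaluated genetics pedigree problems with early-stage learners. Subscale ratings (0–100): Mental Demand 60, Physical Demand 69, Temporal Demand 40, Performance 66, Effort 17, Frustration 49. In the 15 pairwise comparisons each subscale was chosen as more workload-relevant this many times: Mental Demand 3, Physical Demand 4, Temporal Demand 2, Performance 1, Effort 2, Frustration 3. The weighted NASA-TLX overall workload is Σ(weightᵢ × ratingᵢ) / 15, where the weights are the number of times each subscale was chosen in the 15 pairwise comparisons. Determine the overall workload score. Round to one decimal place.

52.2

The tallies are the weights (they sum to 15).
Weighted sum = 3·60 + 4·69 + 2·40 + 1·66 + 2·17 + 3·49
            = 180 + 276 + 80 + 66 + 34 + 147 = 783.
Overall workload = 783 / 15 = 52.2000 ≈ 52.2.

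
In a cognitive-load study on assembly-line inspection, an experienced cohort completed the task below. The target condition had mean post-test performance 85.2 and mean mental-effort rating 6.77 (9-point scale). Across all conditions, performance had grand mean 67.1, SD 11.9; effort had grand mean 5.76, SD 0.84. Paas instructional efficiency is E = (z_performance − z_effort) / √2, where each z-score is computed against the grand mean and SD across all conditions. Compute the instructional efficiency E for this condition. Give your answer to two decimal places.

z_performance = (85.2 − 67.1) / 11.9 = 18.1000 / 11.9 = 1.5210.
z_effort = (6.77 − 5.76) / 0.84 = 1.0100 / 0.84 = 1.2024.
z_P − z_E = 1.5210 − 1.2024 = 0.3186.
E = 0.3186 / √2 = 0.3186 / 1.41421 = 0.2253 ≈ 0.23.

0.23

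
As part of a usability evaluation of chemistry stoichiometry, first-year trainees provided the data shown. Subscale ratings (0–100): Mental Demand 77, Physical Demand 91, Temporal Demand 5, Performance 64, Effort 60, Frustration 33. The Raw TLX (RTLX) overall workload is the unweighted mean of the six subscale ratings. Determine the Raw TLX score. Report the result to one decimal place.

55.0

Sum of ratings = 77 + 91 + 5 + 64 + 60 + 33 = 330.
RTLX = 330 / 6 = 55.0000 ≈ 55.0.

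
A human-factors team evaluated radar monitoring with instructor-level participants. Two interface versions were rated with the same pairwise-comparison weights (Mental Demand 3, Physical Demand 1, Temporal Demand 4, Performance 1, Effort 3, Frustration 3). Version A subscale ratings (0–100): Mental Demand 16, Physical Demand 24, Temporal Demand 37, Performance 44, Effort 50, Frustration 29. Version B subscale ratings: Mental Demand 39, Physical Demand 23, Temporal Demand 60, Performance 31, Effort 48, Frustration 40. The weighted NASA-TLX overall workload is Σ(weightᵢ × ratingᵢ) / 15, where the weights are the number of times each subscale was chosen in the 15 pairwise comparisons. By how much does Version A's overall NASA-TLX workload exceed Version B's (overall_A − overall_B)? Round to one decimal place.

-11.6

Version A weighted sum = 3·16 + 1·24 + 4·37 + 1·44 + 3·50 + 3·29 = 48 + 24 + 148 + 44 + 150 + 87 = 501; overall_A = 501/15 = 33.4000.
Version B weighted sum = 3·39 + 1·23 + 4·60 + 1·31 + 3·48 + 3·40 = 117 + 23 + 240 + 31 + 144 + 120 = 675; overall_B = 675/15 = 45.0000.
Difference = 33.4000 − 45.0000 = -11.6000 ≈ -11.6.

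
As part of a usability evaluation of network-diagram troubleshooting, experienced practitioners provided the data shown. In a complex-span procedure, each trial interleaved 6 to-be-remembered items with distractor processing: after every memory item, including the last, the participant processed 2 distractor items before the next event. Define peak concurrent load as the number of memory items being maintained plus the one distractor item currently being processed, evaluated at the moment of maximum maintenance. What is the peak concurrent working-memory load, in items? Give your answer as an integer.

7

Maintenance is greatest during the distractor(s) after memory item 6: all 6 memory items are being held.
One distractor item is concurrently being processed.
Peak concurrent load = 6 + 1 = 7 items.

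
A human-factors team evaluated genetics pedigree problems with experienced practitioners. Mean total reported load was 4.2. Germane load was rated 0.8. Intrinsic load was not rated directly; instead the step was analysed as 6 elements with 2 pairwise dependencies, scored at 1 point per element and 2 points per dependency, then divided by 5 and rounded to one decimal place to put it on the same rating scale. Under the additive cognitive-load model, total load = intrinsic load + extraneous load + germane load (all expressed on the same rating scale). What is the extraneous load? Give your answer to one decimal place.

1.4

Intrinsic (element-interactivity): (6 × 1 + 2 × 2) / 5 = 10 / 5 = 2.0000 → 2.0.
extraneous load = total − intrinsic − germane
             = 4.2 − 2.0 − 0.8 = 1.4.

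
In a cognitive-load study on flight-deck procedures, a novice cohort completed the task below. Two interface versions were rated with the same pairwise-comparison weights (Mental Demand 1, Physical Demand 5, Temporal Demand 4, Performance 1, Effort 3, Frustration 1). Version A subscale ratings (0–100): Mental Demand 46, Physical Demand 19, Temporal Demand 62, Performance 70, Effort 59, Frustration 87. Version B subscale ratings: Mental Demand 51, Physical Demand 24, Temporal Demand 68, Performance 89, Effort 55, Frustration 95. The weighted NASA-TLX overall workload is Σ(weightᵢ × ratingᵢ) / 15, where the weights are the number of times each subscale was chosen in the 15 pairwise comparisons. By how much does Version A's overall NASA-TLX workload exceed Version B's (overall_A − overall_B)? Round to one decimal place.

-4.6

Version A weighted sum = 1·46 + 5·19 + 4·62 + 1·70 + 3·59 + 1·87 = 46 + 95 + 248 + 70 + 177 + 87 = 723; overall_A = 723/15 = 48.2000.
Version B weighted sum = 1·51 + 5·24 + 4·68 + 1·89 + 3·55 + 1·95 = 51 + 120 + 272 + 89 + 165 + 95 = 792; overall_B = 792/15 = 52.8000.
Difference = 48.2000 − 52.8000 = -4.6000 ≈ -4.6.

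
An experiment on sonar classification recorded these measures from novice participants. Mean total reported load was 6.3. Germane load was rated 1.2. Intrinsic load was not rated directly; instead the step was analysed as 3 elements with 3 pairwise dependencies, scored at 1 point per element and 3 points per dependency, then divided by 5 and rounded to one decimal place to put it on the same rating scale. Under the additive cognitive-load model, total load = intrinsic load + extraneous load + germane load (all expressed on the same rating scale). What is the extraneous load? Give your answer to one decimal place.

2.7

Intrinsic (element-interactivity): (3 × 1 + 3 × 3) / 5 = 12 / 5 = 2.4000 → 2.4.
extraneous load = total − intrinsic − germane
             = 6.3 − 2.4 − 1.2 = 2.7.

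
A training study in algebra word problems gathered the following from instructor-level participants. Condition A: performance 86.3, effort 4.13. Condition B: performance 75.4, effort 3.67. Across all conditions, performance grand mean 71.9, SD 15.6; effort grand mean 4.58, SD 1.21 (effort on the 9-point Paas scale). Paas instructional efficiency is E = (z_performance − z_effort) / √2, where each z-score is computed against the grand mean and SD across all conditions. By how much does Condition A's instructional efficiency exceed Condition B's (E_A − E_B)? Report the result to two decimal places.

Condition A: z_P = (86.3 − 71.9)/15.6 = 0.9231; z_E = (4.13 − 4.58)/1.21 = -0.3719; E_A = (0.9231 − (-0.3719))/√2 = 0.9157.
Condition B: z_P = (75.4 − 71.9)/15.6 = 0.2244; z_E = (3.67 − 4.58)/1.21 = -0.7521; E_B = (0.2244 − (-0.7521))/√2 = 0.6905.
E_A − E_B = 0.9157 − 0.6905 = 0.2252 ≈ 0.23.

0.23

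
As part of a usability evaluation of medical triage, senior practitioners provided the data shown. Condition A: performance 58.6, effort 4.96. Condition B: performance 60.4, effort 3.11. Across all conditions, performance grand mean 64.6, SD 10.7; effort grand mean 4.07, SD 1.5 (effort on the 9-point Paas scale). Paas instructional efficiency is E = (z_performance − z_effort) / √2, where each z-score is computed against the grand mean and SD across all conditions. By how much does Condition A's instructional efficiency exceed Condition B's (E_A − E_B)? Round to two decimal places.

Condition A: z_P = (58.6 − 64.6)/10.7 = -0.5607; z_E = (4.96 − 4.07)/1.5 = 0.5933; E_A = (-0.5607 − 0.5933)/√2 = -0.8160.
Condition B: z_P = (60.4 − 64.6)/10.7 = -0.3925; z_E = (3.11 − 4.07)/1.5 = -0.6400; E_B = (-0.3925 − (-0.6400))/√2 = 0.1750.
E_A − E_B = -0.8160 − 0.1750 = -0.9910 ≈ -0.99.

-0.99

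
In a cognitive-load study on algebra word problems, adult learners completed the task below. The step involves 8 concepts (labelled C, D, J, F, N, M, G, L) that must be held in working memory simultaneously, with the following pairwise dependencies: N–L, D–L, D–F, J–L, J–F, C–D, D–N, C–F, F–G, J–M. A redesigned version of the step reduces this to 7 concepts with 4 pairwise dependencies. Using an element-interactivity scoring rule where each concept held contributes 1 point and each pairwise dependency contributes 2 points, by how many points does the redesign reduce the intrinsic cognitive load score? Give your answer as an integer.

Original: 8 × 1 + 10 × 2 = 8 + 20 = 28.
Redesigned: 7 × 1 + 4 × 2 = 7 + 8 = 15.
Reduction = 28 − 15 = 13.

13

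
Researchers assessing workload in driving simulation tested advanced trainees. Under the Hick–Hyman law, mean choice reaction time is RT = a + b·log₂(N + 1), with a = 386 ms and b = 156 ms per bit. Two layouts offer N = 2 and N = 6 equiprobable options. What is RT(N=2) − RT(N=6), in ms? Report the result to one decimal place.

-190.7

RT(2) = 386 + 156·log₂(3) = 386 + 156·1.5850 = 633.2600 ms.
RT(6) = 386 + 156·log₂(7) = 386 + 156·2.8074 = 823.9544 ms.
Difference = 633.2600 − 823.9544 = -190.6944 ≈ -190.7 ms.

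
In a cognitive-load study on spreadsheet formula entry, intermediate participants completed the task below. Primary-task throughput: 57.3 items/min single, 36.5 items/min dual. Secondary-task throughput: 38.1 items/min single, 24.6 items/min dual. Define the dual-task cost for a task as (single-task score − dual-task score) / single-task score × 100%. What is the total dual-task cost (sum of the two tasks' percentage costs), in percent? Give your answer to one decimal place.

71.7

Primary cost = (57.3 − 36.5) / 57.3 × 100% = 36.3002%.
Secondary cost = (38.1 − 24.6) / 38.1 × 100% = 35.4331%.
Total = 36.3002% + 35.4331% = 71.7333% ≈ 71.7%.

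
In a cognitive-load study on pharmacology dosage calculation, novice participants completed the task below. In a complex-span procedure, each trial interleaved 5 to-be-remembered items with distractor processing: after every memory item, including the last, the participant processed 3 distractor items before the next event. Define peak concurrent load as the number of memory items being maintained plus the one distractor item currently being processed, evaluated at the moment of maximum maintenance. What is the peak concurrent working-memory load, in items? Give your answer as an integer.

Maintenance is greatest during the distractor(s) after memory item 5: all 5 memory items are being held.
One distractor item is concurrently being processed.
Peak concurrent load = 5 + 1 = 6 items.

6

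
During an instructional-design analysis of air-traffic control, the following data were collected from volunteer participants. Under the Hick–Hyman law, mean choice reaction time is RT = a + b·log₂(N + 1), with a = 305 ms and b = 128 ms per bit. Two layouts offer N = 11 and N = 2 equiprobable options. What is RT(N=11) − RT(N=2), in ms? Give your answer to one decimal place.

RT(11) = 305 + 128·log₂(12) = 305 + 128·3.5850 = 763.8800 ms.
RT(2) = 305 + 128·log₂(3) = 305 + 128·1.5850 = 507.8800 ms.
Difference = 763.8800 − 507.8800 = 256.0000 ≈ 256.0 ms.

256.0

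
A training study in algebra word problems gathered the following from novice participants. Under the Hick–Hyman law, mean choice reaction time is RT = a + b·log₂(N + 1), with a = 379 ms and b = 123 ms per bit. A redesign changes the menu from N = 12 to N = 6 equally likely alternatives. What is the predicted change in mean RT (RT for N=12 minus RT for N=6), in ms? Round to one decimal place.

RT(12) = 379 + 123·log₂(13) = 379 + 123·3.7004 = 834.1492 ms.
RT(6) = 379 + 123·log₂(7) = 379 + 123·2.8074 = 724.3102 ms.
Difference = 834.1492 − 724.3102 = 109.8390 ≈ 109.8 ms.

109.8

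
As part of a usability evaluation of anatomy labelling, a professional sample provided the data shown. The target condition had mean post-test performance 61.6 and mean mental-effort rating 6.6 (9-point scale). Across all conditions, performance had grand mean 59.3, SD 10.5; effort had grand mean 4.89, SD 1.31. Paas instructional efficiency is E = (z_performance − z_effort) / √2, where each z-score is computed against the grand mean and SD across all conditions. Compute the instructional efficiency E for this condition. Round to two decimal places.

z_performance = (61.6 − 59.3) / 10.5 = 2.3000 / 10.5 = 0.2190.
z_effort = (6.6 − 4.89) / 1.31 = 1.7100 / 1.31 = 1.3053.
z_P − z_E = 0.2190 − 1.3053 = -1.0863.
E = -1.0863 / √2 = -1.0863 / 1.41421 = -0.7681 ≈ -0.77.

-0.77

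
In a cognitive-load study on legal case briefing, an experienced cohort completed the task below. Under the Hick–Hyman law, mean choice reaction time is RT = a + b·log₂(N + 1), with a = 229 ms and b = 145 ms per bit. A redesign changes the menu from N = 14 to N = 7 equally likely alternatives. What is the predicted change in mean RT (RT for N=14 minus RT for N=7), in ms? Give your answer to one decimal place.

131.5

RT(14) = 229 + 145·log₂(15) = 229 + 145·3.9069 = 795.5005 ms.
RT(7) = 229 + 145·log₂(8) = 229 + 145·3.0000 = 664.0000 ms.
Difference = 795.5005 − 664.0000 = 131.5005 ≈ 131.5 ms.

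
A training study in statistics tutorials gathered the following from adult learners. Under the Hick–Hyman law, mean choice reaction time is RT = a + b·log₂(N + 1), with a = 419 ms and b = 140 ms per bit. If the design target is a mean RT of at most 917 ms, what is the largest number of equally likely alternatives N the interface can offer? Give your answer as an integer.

Set 419 + 140·log₂(N + 1) ≤ 917.
log₂(N + 1) ≤ (917 − 419) / 140 = 3.5571.
N + 1 ≤ 2^3.5571 = 11.7705.
N ≤ 10.7705, so the largest integer N is 10.

10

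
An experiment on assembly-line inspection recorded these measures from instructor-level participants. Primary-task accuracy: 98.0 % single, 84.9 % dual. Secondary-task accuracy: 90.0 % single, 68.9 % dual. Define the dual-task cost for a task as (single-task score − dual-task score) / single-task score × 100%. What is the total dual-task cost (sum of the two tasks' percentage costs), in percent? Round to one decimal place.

Primary cost = (98.0 − 84.9) / 98.0 × 100% = 13.3673%.
Secondary cost = (90.0 − 68.9) / 90.0 × 100% = 23.4444%.
Total = 13.3673% + 23.4444% = 36.8117% ≈ 36.8%.

36.8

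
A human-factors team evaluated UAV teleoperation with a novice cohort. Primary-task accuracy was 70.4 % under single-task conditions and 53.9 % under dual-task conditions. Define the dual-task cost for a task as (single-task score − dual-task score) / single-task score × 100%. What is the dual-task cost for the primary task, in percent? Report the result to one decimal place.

Cost = (70.4 − 53.9) / 70.4 × 100%
     = 16.5000 / 70.4 × 100% = 23.4375%.
≈ 23.4%.

23.4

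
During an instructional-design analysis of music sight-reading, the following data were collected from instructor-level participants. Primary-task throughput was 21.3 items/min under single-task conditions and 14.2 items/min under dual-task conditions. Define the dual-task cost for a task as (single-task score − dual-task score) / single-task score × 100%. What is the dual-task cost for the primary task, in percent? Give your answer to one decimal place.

Cost = (21.3 − 14.2) / 21.3 × 100%
     = 7.1000 / 21.3 × 100% = 33.3333%.
≈ 33.3%.

33.3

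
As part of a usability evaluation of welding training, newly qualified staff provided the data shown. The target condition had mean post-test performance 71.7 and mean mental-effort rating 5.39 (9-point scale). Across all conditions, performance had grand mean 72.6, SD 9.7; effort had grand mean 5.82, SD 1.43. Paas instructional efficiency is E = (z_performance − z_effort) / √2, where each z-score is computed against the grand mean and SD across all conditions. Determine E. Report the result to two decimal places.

0.15

z_performance = (71.7 − 72.6) / 9.7 = -0.9000 / 9.7 = -0.0928.
z_effort = (5.39 − 5.82) / 1.43 = -0.4300 / 1.43 = -0.3007.
z_P − z_E = -0.0928 − (-0.3007) = 0.2079.
E = 0.2079 / √2 = 0.2079 / 1.41421 = 0.1470 ≈ 0.15.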